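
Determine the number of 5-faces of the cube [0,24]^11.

An n-cube has C(n,k)·2^(n-k) k-faces. Here C(11,5)·2^6 = 462·64 = 29568.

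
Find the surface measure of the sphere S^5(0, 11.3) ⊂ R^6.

S = n·V_n(r)/r = 6·V_6(11.3)/11.3 (volume-to-surface relation), giving 5.71271e+06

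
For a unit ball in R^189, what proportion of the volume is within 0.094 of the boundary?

Shell fraction = 1 - (1-0.094)^189 ≈ 0.9999999921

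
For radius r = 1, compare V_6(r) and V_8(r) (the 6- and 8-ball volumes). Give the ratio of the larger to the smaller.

V_6(1) ≈ 5.16771, V_8(1) ≈ 4.05871. The 6-ball is larger by a factor of 1.273.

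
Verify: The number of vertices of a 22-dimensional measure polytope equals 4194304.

True. The 22-cube has 2^22 = 4194304 vertices.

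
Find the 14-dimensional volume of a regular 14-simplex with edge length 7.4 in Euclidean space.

V = (7.4^14 / 14!) · √((14+1) / 2^14) ≈ 0.512473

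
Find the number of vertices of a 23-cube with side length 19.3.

Number of vertices = 2^23 = 8388608.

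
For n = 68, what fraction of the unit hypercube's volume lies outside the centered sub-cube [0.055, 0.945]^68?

1 - (1 - 2·0.055)^68 = 1 - 0.89^68 ≈ 0.999638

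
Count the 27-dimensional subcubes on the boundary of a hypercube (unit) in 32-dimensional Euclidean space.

Number of 27-faces = C(32,27) · 2^(32-27) = 201376 · 32 = 6444032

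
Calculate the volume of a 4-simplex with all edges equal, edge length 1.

For a regular n-simplex with edge a, V = (a^n / n!)·√((n+1)/2^n). With a=1, n=4: V ≈ 0.0232924.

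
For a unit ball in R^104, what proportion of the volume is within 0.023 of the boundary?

1 - (1-0.023)^104 ≈ 0.911073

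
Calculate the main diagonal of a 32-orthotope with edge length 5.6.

||(5.6,5.6,...,5.6)|| = √(32)·5.6 ≈ 31.6784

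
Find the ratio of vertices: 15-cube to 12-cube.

The 15-cube has 2^15 = 32768 vertices. The 12-cube has 2^12 = 4096 vertices. Ratio: 32768/4096 = 8.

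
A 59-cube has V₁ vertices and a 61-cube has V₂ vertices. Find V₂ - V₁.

V₁ = 2^59 = 576460752303423488. V₂ = 2^61 = 2305843009213693952. V₂ - V₁ = 1729382256910270464.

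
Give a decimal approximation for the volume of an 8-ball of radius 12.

Volume = π^{8/2}·(12)^8/Γ(5) = 17915904·π^4 ≈ 1.74517e+09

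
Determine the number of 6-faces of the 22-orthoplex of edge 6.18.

Each 6-face is the convex hull of 7 vertices, one chosen as ±e_i from each of 7 distinct axes: 2^7·C(22,7) = 21829632.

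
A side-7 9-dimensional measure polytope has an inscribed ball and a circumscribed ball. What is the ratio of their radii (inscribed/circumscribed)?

For an n-cube of any side s, the inradius is s/2 and the circumradius is s√n/2, so the ratio is 1/√9 ≈ 0.333333.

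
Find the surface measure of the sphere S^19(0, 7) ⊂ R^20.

S = n·V_n(r)/r = 20·V_20(7)/7 (volume-to-surface relation), giving 1628413597910449·π^10/25920 ≈ 5.8834e+15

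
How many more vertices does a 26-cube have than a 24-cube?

The 26-cube has 2^26 = 67108864 vertices. The 24-cube has 2^24 = 16777216 vertices. Difference: 67108864 - 16777216 = 50331648.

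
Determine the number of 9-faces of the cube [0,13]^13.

Choose 9 of 13 axes to span the face (C(13,9) = 715 ways), then fix each of the remaining 4 coordinates at one of its two extreme values (2^4 = 16 ways): 715·16 = 11440.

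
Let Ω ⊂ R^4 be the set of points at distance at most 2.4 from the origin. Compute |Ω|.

Volume = π^{4/2}·(2.4)^4/Γ(3) ≈ 163.725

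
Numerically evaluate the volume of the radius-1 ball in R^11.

Volume = π^{11/2}·(1)^11/Γ(13/2) = 64·π^5/10395 ≈ 1.8841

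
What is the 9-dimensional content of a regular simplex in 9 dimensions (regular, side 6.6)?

V_9 = √(10) · 6.6^9 / (9! · 2^(9/2)) ≈ 9.15161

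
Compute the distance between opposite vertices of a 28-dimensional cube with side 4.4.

d = √(4.4² + 4.4² + ... + 4.4²) [28 terms] = √(28·4.4²) = 4.4√28 ≈ 23.2826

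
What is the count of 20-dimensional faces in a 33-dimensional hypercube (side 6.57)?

Choose 20 of 33 axes to span the face (C(33,20) = 573166440 ways), then fix each of the remaining 13 coordinates at one of its two extreme values (2^13 = 8192 ways): 573166440·8192 = 4695379476480.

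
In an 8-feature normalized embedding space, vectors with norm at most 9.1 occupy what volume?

Volume = π^{8/2}·(9.1)^8/Γ(5) ≈ 1.90862e+08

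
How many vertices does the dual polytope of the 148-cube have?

The 148-dimensional cross-polytope has 2n = 2·148 = 296 vertices.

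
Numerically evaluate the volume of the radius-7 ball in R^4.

The n-ball volume is π^(n/2)·r^n/Γ(n/2+1). With n=4, r=7: V = 2401·π^2/2 ≈ 11848.5.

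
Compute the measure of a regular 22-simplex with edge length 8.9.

Volume = 8.9^22 · √(23/2^22) / 22! ≈ 0.00160453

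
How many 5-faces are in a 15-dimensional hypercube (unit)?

An n-cube has C(n,k)·2^(n-k) k-faces. Here C(15,5)·2^10 = 3003·1024 = 3075072.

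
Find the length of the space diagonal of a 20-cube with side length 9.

d = √(9² + 9² + ... + 9²) [20 terms] = √(20·9²) = 9√20 ≈ 40.2492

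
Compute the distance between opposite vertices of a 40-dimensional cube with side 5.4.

Diagonal = √40 · 5.4 ≈ 34.1526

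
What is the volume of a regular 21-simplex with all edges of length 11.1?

Volume = 11.1^21 · √(22/2^21) / 21! ≈ 0.567329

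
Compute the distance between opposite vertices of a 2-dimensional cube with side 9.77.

d = √(9.77² + 9.77² + ... + 9.77²) [2 terms] = √(2·9.77²) = 9.77√2 ≈ 13.8169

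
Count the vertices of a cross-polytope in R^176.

The 176-dimensional cross-polytope has 2n = 2·176 = 352 vertices.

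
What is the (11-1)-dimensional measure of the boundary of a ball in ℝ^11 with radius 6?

|∂B_11(6)| = 143327232·π^5/35 ≈ 1.25317e+09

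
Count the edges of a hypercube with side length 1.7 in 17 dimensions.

The 17-cube has n·2^(n-1) = 17·2^16 = 17·65536 = 1114112 edges.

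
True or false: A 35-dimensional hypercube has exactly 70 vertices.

False. The 35-cube has 2^35 = 34359738368 vertices.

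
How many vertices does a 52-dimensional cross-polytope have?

The 52-dimensional cross-polytope has 2n = 2·52 = 104 vertices.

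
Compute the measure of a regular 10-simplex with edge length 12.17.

For a regular n-simplex with edge a, V = (a^n / n!)·√((n+1)/2^n). With a=12.17, n=10: V ≈ 2035.58.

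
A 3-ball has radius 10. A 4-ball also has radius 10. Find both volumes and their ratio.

V_3(10) ≈ 4188.79. V_4(10) ≈ 49348. Ratio V_3/V_4 ≈ 0.08488.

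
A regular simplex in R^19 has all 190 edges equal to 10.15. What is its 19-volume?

V = (10.15^19 / 19!) · √((19+1) / 2^19) ≈ 0.673737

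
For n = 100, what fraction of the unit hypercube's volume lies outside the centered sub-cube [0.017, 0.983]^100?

Shell fraction = 1 - (1-0.034)^100 ≈ 0.968543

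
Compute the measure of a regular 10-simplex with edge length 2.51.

V_10 = √(11) · 2.51^10 / (10! · 2^(10/2)) ≈ 0.000283479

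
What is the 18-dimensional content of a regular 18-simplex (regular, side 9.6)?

V_18 = √(19) · 9.6^18 / (18! · 2^(18/2)) ≈ 0.637746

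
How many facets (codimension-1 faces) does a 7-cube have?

f_6(7-cube) = (7 choose 6) · 2^1 = 14.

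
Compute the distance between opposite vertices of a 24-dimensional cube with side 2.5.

d = √(2.5² + 2.5² + ... + 2.5²) [24 terms] = √(24·2.5²) = 2.5√24 ≈ 12.2474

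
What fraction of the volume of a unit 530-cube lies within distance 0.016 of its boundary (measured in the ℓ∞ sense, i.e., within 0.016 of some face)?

Shell fraction = 1 - (1-0.032)^530 ≈ 0.9999999673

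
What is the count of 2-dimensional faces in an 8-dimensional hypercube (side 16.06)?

Number of 2-faces = C(8,2) · 2^(8-2) = 28 · 64 = 1792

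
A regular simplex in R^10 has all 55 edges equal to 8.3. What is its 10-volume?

V_10 = √(11) · 8.3^10 / (10! · 2^(10/2)) ≈ 44.3164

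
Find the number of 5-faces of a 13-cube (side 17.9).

f_5(13-cube) = (13 choose 5) · 2^8 = 329472.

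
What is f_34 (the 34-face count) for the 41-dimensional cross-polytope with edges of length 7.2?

Number of 34-faces = 2^(34+1) · C(41,34+1) = 34359738368 · 4496388 = 154494715281014784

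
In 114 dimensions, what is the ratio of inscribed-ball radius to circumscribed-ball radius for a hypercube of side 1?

r_in = 1/2 (half the side); r_out = 1√114/2 (half the diagonal). Ratio = 1/√114 ≈ 0.0936586.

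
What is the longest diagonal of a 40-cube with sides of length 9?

||(9,9,...,9)|| = √(40)·9 ≈ 56.921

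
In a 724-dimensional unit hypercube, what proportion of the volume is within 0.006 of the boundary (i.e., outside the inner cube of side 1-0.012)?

Shell fraction = 1 - (1-0.012)^724 ≈ 0.99984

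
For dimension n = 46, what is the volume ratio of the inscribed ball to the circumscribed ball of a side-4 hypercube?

Volume scales as r^n, and r_in/r_out = 1/√46, giving (1/√46)^46 ≈ 5.70913e-39.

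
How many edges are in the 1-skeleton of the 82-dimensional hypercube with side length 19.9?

An n-cube has n·2^(n-1) edges. With n = 82: 82·2417851639229258349412352 = 198263834416799184651812864.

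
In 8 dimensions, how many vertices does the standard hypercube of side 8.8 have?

An n-cube has 2^n vertices; for n = 8 that is 2^8 = 256.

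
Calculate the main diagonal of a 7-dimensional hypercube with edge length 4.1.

Diagonal = √7 · 4.1 ≈ 10.8476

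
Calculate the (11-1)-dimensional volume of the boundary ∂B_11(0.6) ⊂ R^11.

The surface area of an n-ball is 2π^(n/2) r^(n-1) / Γ(n/2). For n=11, r=0.6: 0.125317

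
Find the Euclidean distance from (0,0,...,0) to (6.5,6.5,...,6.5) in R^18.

||(6.5,6.5,...,6.5)|| = √(18)·6.5 ≈ 27.5772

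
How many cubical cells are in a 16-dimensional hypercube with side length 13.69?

Choose 3 of 16 axes to span the face (C(16,3) = 560 ways), then fix each of the remaining 13 coordinates at one of its two extreme values (2^13 = 8192 ways): 560·8192 = 4587520.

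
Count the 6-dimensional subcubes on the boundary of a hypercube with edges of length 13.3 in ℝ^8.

An n-cube has C(n,k)·2^(n-k) k-faces. Here C(8,6)·2^2 = 28·4 = 112.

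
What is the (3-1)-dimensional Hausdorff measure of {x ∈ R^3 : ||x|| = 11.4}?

S = n·V_n(r)/r = 3·V_3(11.4)/11.4 (volume-to-surface relation), giving 4πr² = 4π·(11.4)² ≈ 1633.13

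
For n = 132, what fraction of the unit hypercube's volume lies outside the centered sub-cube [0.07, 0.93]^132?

The inner cube has side 1-2·0.07 = 0.86 and volume (0.86)^132 ≈ 2.258e-09, so the shell holds 0.9999999977 of the volume.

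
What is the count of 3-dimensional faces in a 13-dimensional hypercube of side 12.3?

Number of 3-faces = C(13,3) · 2^(13-3) = 286 · 1024 = 292864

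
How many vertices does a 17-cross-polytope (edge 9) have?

Each 0-face is the convex hull of 1 vertex, one chosen as ±e_i from each of 1 distinct axis: 2^1·C(17,1) = 34.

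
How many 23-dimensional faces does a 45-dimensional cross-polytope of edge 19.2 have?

Each 23-face is the convex hull of 24 vertices, one chosen as ±e_i from each of 24 distinct axes: 2^24·C(45,24) = 63311437629908582400.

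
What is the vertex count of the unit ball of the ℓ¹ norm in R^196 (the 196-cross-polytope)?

An n-cross-polytope has 2n vertices; here n = 196, giving 392.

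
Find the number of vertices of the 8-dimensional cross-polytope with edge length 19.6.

An n-cross-polytope has 2n vertices; here n = 8, giving 16.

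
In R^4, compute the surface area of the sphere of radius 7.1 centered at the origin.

The surface area of an n-ball is 2π^(n/2) r^(n-1) / Γ(n/2). For n=4, r=7.1: 7064.88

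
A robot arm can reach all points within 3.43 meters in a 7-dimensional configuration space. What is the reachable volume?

The n-ball volume is π^(n/2)·r^n/Γ(n/2+1). With n=7, r=3.43: V ≈ 26390.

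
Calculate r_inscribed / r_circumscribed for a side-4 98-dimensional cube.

r_in / r_out = (4/2) / (4√98/2) = 1/√98 ≈ 0.101015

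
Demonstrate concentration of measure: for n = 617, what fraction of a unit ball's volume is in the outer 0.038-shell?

1 - (1-0.038)^617 ≈ 1 - 4.159e-11 ≈ (100 - 4.16e-09)%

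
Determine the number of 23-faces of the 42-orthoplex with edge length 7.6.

Number of 23-faces = 2^(23+1) · C(42,23+1) = 16777216 · 353697121050 = 5934052998433996800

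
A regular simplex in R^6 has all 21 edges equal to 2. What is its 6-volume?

V = (2^6 / 6!) · √((6+1) / 2^6) ≈ 0.0293972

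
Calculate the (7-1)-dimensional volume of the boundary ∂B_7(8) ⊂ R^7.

S_7(8) = 2·π^(7/2)·(8)^6 / Γ(7/2) = 4194304·π^3/15 ≈ 8.66998e+06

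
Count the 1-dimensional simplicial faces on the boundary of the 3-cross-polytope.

Each 1-face is the convex hull of 2 vertices, one chosen as ±e_i from each of 2 distinct axes: 2^2·C(3,2) = 12.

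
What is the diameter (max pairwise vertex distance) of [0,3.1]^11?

Diagonal = √11 · 3.1 ≈ 10.2815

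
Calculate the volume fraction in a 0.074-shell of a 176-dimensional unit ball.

1 - (1-0.074)^176 ≈ 0.999998671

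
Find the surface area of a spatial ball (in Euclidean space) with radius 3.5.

|∂B_3(3.5)| = 4πr² = 4π·(3.5)² ≈ 153.938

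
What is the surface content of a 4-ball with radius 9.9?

S = n·V_n(r)/r = 4·V_4(9.9)/9.9 (volume-to-surface relation), giving 19152.9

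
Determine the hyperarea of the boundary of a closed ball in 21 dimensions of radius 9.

|∂B_21(9)| = 307393813088254199808·π^10/8083075 ≈ 3.56137e+18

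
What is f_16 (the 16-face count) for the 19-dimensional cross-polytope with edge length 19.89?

Each 16-face is the convex hull of 17 vertices, one chosen as ±e_i from each of 17 distinct axes: 2^17·C(19,17) = 22413312.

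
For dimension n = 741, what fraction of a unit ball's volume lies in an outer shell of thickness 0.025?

1 - (1-0.025)^741 ≈ 0.9999999929 ≈ 99.999999%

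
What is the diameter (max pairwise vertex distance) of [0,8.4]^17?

d = √(8.4² + 8.4² + ... + 8.4²) [17 terms] = √(17·8.4²) = 8.4√17 ≈ 34.6341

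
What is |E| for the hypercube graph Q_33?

The 33-cube has n·2^(n-1) = 33·2^32 = 33·4294967296 = 141733920768 edges.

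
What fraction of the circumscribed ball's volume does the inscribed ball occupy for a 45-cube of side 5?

V_in/V_out = n^(-n/2) = 45^(-45/2) ≈ 6.34919e-38.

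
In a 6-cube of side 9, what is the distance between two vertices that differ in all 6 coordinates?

d = √(9² + 9² + ... + 9²) [6 terms] = √(6·9²) = 9√6 ≈ 22.0454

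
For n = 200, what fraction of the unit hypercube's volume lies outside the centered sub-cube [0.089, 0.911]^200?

The inner cube has side 1-2·0.089 = 0.822 and volume (0.822)^200 ≈ 9.427e-18, so the shell holds 1 - 9.427e-18 of the volume.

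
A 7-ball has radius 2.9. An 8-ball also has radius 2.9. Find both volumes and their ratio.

V_7(2.9) ≈ 8150.16. V_8(2.9) ≈ 20303.6. Ratio V_7/V_8 ≈ 0.4014.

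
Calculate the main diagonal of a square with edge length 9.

d = √(9² + 9² + ... + 9²) [2 terms] = √(2·9²) = 9√2 ≈ 12.7279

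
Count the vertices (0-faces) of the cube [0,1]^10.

An n-cube has 2^n vertices; for n = 10 that is 2^10 = 1024.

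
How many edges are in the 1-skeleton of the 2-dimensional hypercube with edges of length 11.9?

An n-cube has n·2^(n-1) edges. With n = 2: 2·2 = 4.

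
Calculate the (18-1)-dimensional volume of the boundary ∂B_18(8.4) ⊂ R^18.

S_18(8.4) = 2·π^(18/2)·(8.4)^17 / Γ(18/2) ≈ 7.63143e+15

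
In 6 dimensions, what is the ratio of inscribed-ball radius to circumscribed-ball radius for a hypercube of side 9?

For an n-cube of any side s, the inradius is s/2 and the circumradius is s√n/2, so the ratio is 1/√6 ≈ 0.408248.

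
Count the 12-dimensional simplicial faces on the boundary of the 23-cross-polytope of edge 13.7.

An n-cross-polytope has 2^(k+1)·C(n,k+1) k-faces. Here 2^13·C(23,13) = 8192·1144066 = 9372188672.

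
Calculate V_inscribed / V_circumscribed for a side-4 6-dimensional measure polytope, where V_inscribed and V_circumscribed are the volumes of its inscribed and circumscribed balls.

The radii are 4/2 and 4√6/2, so the volume ratio is (1/√6)^6 = 6^{-6/2} ≈ 0.00462963.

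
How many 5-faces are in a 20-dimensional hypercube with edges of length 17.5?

f_5(20-cube) = (20 choose 5) · 2^15 = 508035072.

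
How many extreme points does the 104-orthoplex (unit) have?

The vertices are ±e_1, ..., ±e_104, so there are 2·104 = 208.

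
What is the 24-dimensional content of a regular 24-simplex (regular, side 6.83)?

Volume = 6.83^24 · √(25/2^24) / 24! ≈ 2.0893e-07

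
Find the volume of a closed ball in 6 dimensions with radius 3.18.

V_6(3.18) = π^(6/2) · (3.18)^6 / Γ(6/2 + 1) ≈ 5343.93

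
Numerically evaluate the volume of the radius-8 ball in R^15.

The n-ball volume is π^(n/2)·r^n/Γ(n/2+1). With n=15, r=8: V = 9007199254740992·π^7/2027025 ≈ 1.34208e+13.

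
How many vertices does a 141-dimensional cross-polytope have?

An n-cross-polytope has 2n vertices; here n = 141, giving 282.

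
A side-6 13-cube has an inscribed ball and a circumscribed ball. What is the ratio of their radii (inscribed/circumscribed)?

r_in / r_out = (6/2) / (6√13/2) = 1/√13 ≈ 0.27735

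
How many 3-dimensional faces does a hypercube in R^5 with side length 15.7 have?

An n-cube has C(n,k)·2^(n-k) k-faces. Here C(5,3)·2^2 = 10·4 = 40.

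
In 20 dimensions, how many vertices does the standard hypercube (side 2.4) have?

An n-cube has 2^n vertices; for n = 20 that is 2^20 = 1048576.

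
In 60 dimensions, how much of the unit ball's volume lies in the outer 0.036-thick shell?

V(inner)/V(outer) = ((1-0.036)/1)^60 ≈ 0.1108, so the shell fraction is 0.889179.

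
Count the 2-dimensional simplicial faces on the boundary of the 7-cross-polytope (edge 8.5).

Each 2-face is the convex hull of 3 vertices, one chosen as ±e_i from each of 3 distinct axes: 2^3·C(7,3) = 280.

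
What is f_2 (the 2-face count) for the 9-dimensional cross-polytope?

An n-cross-polytope has 2^(k+1)·C(n,k+1) k-faces. Here 2^3·C(9,3) = 8·84 = 672.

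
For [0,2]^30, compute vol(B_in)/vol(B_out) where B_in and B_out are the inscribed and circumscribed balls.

Volume scales as r^n, and r_in/r_out = 1/√30, giving (1/√30)^30 ≈ 6.96917e-23.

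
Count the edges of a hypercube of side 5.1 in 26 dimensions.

The 26-cube has n·2^(n-1) = 26·2^25 = 26·33554432 = 872415232 edges.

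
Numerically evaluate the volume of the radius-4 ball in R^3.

V = 256·π/3 ≈ 268.083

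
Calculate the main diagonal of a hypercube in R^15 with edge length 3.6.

The space diagonal of an n-cube of side s is s√n. Here 3.6·√15 ≈ 13.9427.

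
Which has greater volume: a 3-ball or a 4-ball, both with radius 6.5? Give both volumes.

V_3(6.5) ≈ 1150.35. V_4(6.5) ≈ 8808.93. The 4-ball is larger.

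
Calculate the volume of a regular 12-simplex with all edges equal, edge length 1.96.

V = (1.96^12 / 12!) · √((12+1) / 2^12) ≈ 3.78031e-07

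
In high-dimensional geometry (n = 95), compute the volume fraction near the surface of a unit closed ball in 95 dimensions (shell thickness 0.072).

1 - (1-0.072)^95 ≈ 0.999174 ≈ 99.92%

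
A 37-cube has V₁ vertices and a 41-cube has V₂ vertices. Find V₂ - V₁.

V₁ = 2^37 = 137438953472. V₂ = 2^41 = 2199023255552. V₂ - V₁ = 2061584302080.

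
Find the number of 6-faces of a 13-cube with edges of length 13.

Choose 6 of 13 axes to span the face (C(13,6) = 1716 ways), then fix each of the remaining 7 coordinates at one of its two extreme values (2^7 = 128 ways): 1716·128 = 219648.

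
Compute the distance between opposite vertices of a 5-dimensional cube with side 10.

d = √(10² + 10² + ... + 10²) [5 terms] = √(5·10²) = 10√5 ≈ 22.3607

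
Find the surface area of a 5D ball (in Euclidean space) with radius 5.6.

The surface area of an n-ball is 2π^(n/2) r^(n-1) / Γ(n/2). For n=5, r=5.6: 25883.4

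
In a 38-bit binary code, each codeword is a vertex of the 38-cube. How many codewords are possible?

Number of vertices = 2^38 = 274877906944.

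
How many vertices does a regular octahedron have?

Number of vertices = 2n = 6.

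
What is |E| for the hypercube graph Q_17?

The 17-cube has n·2^(n-1) = 17·2^16 = 17·65536 = 1114112 edges.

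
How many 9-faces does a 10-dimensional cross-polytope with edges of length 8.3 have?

Each 9-face is the convex hull of 10 vertices, one chosen as ±e_i from each of 10 distinct axes: 2^10·C(10,10) = 1024.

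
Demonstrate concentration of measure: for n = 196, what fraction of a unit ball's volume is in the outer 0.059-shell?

1 - (1-0.059)^196 ≈ 0.999993 ≈ 99.999334%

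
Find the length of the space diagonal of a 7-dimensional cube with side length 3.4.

Diagonal = √7 · 3.4 ≈ 8.99555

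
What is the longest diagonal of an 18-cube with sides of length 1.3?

d = √(1.3² + 1.3² + ... + 1.3²) [18 terms] = √(18·1.3²) = 1.3√18 ≈ 5.51543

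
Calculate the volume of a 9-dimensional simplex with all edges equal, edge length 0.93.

V_9 = √(10) · 0.93^9 / (9! · 2^(9/2)) ≈ 2.00423e-07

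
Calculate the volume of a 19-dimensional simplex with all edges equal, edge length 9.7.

For a regular n-simplex with edge a, V = (a^n / n!)·√((n+1)/2^n). With a=9.7, n=19: V ≈ 0.284642.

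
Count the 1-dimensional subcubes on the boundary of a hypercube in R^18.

An n-cube has C(n,k)·2^(n-k) k-faces. Here C(18,1)·2^17 = 18·131072 = 2359296.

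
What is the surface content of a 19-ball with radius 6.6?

S = n·V_n(r)/r = 19·V_19(6.6)/6.6 (volume-to-surface relation), giving 5.00186e+14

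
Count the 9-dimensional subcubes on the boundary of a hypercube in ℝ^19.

f_9(19-cube) = (19 choose 9) · 2^10 = 94595072.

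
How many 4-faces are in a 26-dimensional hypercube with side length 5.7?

Number of 4-faces = C(26,4) · 2^(26-4) = 14950 · 4194304 = 62704844800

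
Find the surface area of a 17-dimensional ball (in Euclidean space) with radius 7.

S_17(7) = 2·π^(17/2)·(7)^16 / Γ(17/2) = 2430751493090816·π^8/289575 ≈ 7.96487e+13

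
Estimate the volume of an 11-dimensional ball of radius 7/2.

V = 282475249·π^5/47520 ≈ 1.81909e+06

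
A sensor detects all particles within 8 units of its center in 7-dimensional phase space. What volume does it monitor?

V = 33554432·π^3/105 ≈ 9.90855e+06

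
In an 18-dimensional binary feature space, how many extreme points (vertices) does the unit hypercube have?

The 18-cube has 2^18 = 262144 vertices.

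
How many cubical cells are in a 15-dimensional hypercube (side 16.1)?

An n-cube has C(n,k)·2^(n-k) k-faces. Here C(15,3)·2^12 = 455·4096 = 1863680.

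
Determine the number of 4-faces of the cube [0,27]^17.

Number of 4-faces = C(17,4) · 2^(17-4) = 2380 · 8192 = 19496960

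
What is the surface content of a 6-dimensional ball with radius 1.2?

S = n·V_n(r)/r = 6·V_6(1.2)/1.2 (volume-to-surface relation), giving 77.1535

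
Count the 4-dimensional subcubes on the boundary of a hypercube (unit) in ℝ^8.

Number of 4-faces = C(8,4) · 2^(8-4) = 70 · 16 = 1120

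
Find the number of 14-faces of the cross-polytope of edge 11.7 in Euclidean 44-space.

f_14(44-orthoplex) = 2^15 · (44 choose 15) = 7533743867691008.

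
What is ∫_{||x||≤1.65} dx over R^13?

The n-ball volume is π^(n/2)·r^n/Γ(n/2+1). With n=13, r=1.65: V ≈ 611.833.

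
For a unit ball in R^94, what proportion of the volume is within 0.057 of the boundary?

V(inner)/V(outer) = ((1-0.057)/1)^94 ≈ 0.004019, so the shell fraction is 0.995981.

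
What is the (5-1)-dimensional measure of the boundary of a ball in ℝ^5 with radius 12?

S = n·V_n(r)/r = 5·V_5(12)/12 (volume-to-surface relation), giving 55296·π^2 ≈ 545750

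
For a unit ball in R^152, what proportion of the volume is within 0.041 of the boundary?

V(inner)/V(outer) = ((1-0.041)/1)^152 ≈ 0.001724, so the shell fraction is 0.998276.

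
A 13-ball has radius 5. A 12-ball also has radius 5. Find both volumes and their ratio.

V_13(5) ≈ 1.11161e+09. V_12(5) ≈ 3.25992e+08. Ratio V_13/V_12 ≈ 3.41.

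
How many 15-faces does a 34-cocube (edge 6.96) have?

Each 15-face is the convex hull of 16 vertices, one chosen as ±e_i from each of 16 distinct axes: 2^16·C(34,16) = 144438816276480.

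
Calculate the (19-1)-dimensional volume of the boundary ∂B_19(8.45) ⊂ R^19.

S = n·V_n(r)/r = 19·V_19(8.45)/8.45 (volume-to-surface relation), giving 4.27328e+16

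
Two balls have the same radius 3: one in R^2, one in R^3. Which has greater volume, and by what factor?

V_2(3) ≈ 28.2743, V_3(3) ≈ 113.097. The 3-ball is larger by a factor of 4.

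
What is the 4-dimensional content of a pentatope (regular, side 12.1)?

V_4 = √(5) · 12.1^4 / (4! · 2^(4/2)) ≈ 499.293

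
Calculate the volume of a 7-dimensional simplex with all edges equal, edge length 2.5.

For a regular n-simplex with edge a, V = (a^n / n!)·√((n+1)/2^n). With a=2.5, n=7: V ≈ 0.0302754.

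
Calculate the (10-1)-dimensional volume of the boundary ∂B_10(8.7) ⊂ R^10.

S = n·V_n(r)/r = 10·V_10(8.7)/8.7 (volume-to-surface relation), giving 7.28184e+09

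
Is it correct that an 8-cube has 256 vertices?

True. The 8-cube has 2^8 = 256 vertices.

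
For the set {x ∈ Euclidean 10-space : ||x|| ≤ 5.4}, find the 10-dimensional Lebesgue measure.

The n-ball volume is π^(n/2)·r^n/Γ(n/2+1). With n=10, r=5.4: V ≈ 5.37658e+07.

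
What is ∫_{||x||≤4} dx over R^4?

The n-ball volume is π^(n/2)·r^n/Γ(n/2+1). With n=4, r=4: V = 128·π^2 ≈ 1263.31.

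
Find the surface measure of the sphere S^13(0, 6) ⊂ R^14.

S_14(6) = 2·π^(14/2)·(6)^13 / Γ(14/2) = 181398528·π^7/5 ≈ 1.09575e+11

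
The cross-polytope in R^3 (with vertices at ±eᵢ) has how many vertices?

The vertices are ±e_1, ..., ±e_3, so there are 2·3 = 6.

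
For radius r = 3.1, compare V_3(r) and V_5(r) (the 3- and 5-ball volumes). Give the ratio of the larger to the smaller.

V_3(3.1) ≈ 124.788, V_5(3.1) ≈ 1506.98. The 5-ball is larger by a factor of 12.08.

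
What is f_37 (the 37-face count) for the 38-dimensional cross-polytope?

Each 37-face is the convex hull of 38 vertices, one chosen as ±e_i from each of 38 distinct axes: 2^38·C(38,38) = 274877906944.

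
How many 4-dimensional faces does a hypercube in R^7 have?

Choose 4 of 7 axes to span the face (C(7,4) = 35 ways), then fix each of the remaining 3 coordinates at one of its two extreme values (2^3 = 8 ways): 35·8 = 280.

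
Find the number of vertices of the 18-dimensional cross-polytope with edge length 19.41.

The 18-dimensional cross-polytope has 2n = 2·18 = 36 vertices.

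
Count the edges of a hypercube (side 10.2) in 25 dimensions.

Number of 1-faces = C(25,1)·2^(25-1) = 25·16777216 = 419430400.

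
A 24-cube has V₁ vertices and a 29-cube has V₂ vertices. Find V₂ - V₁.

V₁ = 2^24 = 16777216. V₂ = 2^29 = 536870912. V₂ - V₁ = 520093696.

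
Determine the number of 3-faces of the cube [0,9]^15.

An n-cube has C(n,k)·2^(n-k) k-faces. Here C(15,3)·2^12 = 455·4096 = 1863680.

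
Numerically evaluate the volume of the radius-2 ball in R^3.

V_3(2) = π^(3/2) · (2)^3 / Γ(3/2 + 1) = 32·π/3 ≈ 33.5103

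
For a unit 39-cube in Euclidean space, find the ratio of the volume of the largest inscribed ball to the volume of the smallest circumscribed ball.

The radii are 1/2 and 1√39/2, so the volume ratio is (1/√39)^39 = 39^{-39/2} ≈ 9.42411e-32.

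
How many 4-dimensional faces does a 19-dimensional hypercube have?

Number of 4-faces = C(19,4) · 2^(19-4) = 3876 · 32768 = 127008768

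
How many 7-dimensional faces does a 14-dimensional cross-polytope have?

Number of 7-faces = 2^(7+1) · C(14,7+1) = 256 · 3003 = 768768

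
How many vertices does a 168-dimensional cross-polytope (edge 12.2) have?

The vertices are ±e_1, ..., ±e_168, so there are 2·168 = 336.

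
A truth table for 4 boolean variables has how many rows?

The 4-cube has 2^4 = 16 vertices.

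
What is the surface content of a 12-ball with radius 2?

S = n·V_n(r)/r = 12·V_12(2)/2 (volume-to-surface relation), giving 512·π^6/15 ≈ 32815.4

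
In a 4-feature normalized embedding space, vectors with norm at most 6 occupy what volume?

V = 648·π^2 ≈ 6395.5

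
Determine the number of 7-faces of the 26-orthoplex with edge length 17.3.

Each 7-face is the convex hull of 8 vertices, one chosen as ±e_i from each of 8 distinct axes: 2^8·C(26,8) = 399942400.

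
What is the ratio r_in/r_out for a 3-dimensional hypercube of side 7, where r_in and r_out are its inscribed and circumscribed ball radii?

r_in = 7/2 (half the side); r_out = 7√3/2 (half the diagonal). Ratio = 1/√3 ≈ 0.57735.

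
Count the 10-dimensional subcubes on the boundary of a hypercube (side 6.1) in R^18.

Number of 10-faces = C(18,10) · 2^(18-10) = 43758 · 256 = 11202048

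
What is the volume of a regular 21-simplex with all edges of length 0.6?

Volume = 0.6^21 · √(22/2^21) / 21! ≈ 1.39068e-27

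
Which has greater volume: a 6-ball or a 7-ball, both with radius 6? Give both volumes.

V_6(6) ≈ 241105. V_7(6) ≈ 1.32263e+06. The 7-ball is larger.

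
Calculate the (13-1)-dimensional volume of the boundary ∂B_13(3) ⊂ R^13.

S = n·V_n(r)/r = 13·V_13(3)/3 (volume-to-surface relation), giving 2519424·π^6/385 ≈ 6.29129e+06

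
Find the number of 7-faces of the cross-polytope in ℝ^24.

Each 7-face is the convex hull of 8 vertices, one chosen as ±e_i from each of 8 distinct axes: 2^8·C(24,8) = 188280576.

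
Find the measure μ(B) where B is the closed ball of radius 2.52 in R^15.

V_15(2.52) = π^(15/2) · (2.52)^15 / Γ(15/2 + 1) ≈ 400348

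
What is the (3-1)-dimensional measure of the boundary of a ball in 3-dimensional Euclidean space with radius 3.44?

S_3(3.44) = 2·π^(3/2)·(3.44)^2 / Γ(3/2) = 4πr² = 4π·(3.44)² ≈ 148.705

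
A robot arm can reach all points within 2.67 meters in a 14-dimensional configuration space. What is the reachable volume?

The n-ball volume is π^(n/2)·r^n/Γ(n/2+1). With n=14, r=2.67: V ≈ 560759.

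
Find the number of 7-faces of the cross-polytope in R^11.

An n-cross-polytope has 2^(k+1)·C(n,k+1) k-faces. Here 2^8·C(11,8) = 256·165 = 42240.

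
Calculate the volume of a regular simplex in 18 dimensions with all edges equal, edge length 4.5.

Volume = 4.5^18 · √(19/2^18) / 18! ≈ 7.61362e-07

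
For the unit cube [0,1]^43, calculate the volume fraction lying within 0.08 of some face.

Shell fraction = 1 - (1-0.16)^43 ≈ 0.999445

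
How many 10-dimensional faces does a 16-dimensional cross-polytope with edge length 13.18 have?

Number of 10-faces = 2^(10+1) · C(16,10+1) = 2048 · 4368 = 8945664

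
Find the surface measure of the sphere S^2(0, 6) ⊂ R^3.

|∂B_3(6)| = 4πr² = 4π·(6)² ≈ 452.389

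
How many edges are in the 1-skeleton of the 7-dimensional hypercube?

The 7-cube has n·2^(n-1) = 7·2^6 = 7·64 = 448 edges.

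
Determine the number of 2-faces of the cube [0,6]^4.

An n-cube has C(n,k)·2^(n-k) k-faces. Here C(4,2)·2^2 = 6·4 = 24.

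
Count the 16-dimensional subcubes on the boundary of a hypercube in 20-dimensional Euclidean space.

Choose 16 of 20 axes to span the face (C(20,16) = 4845 ways), then fix each of the remaining 4 coordinates at one of its two extreme values (2^4 = 16 ways): 4845·16 = 77520.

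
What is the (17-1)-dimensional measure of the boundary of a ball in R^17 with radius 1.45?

|∂B_17(1.45)| ≈ 915.162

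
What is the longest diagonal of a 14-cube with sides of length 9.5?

||(9.5,9.5,...,9.5)|| = √(14)·9.5 ≈ 35.5457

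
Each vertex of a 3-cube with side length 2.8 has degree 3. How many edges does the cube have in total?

Number of 1-faces = C(3,1)·2^(3-1) = 3·4 = 12.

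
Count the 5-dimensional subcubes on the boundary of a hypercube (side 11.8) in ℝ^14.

An n-cube has C(n,k)·2^(n-k) k-faces. Here C(14,5)·2^9 = 2002·512 = 1025024.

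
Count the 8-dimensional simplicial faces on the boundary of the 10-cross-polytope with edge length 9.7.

Number of 8-faces = 2^(8+1) · C(10,8+1) = 512 · 10 = 5120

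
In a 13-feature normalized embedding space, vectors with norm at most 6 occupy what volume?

V = 61917364224·π^6/5005 ≈ 1.18934e+10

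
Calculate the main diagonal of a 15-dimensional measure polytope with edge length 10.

Diagonal = √15 · 10 ≈ 38.7298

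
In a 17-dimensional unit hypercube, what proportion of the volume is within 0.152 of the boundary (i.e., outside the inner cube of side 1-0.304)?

Shell fraction = 1 - (1-0.304)^17 ≈ 0.99789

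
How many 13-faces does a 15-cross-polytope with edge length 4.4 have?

Number of 13-faces = 2^(13+1) · C(15,13+1) = 16384 · 15 = 245760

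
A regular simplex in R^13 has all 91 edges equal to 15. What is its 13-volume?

V = (15^13 / 13!) · √((13+1) / 2^13) ≈ 12920.4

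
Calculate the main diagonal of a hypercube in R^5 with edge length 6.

d = √(6² + 6² + ... + 6²) [5 terms] = √(5·6²) = 6√5 ≈ 13.4164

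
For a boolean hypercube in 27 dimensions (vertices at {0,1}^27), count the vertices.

An n-cube has 2^n vertices; for n = 27 that is 2^27 = 134217728.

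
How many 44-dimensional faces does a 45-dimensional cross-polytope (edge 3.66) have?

Number of 44-faces = 2^(44+1) · C(45,44+1) = 35184372088832 · 1 = 35184372088832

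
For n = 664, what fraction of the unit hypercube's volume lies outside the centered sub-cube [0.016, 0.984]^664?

Shell fraction = 1 - (1-0.032)^664 ≈ 1 - 4.181e-10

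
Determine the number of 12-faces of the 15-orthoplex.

Each 12-face is the convex hull of 13 vertices, one chosen as ±e_i from each of 13 distinct axes: 2^13·C(15,13) = 860160.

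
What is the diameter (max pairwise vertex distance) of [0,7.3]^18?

Diagonal = √18 · 7.3 ≈ 30.9713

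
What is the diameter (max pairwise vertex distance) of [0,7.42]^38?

Diagonal = √38 · 7.42 ≈ 45.74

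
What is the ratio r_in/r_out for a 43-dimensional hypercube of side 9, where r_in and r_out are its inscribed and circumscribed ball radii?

For an n-cube of any side s, the inradius is s/2 and the circumradius is s√n/2, so the ratio is 1/√43 ≈ 0.152499.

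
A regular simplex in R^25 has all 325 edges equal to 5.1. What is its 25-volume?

For a regular n-simplex with edge a, V = (a^n / n!)·√((n+1)/2^n). With a=5.1, n=25: V ≈ 2.77473e-11.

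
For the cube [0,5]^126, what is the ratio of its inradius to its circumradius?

r_in = 5/2 (half the side); r_out = 5√126/2 (half the diagonal). Ratio = 1/√126 ≈ 0.0890871.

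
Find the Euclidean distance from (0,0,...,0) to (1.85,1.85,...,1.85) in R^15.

Diagonal = √15 · 1.85 ≈ 7.16502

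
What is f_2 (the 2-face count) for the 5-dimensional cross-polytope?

f_2(5-orthoplex) = 2^3 · (5 choose 3) = 80.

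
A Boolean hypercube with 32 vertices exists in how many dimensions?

Since 2^n = 32, we have n = 5.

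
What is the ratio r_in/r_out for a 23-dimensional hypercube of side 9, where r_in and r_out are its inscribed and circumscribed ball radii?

Ratio = (s/2)/(s√23/2) = 23^(-1/2) ≈ 0.208514.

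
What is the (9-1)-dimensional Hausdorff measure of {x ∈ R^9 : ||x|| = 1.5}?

The surface area of an n-ball is 2π^(n/2) r^(n-1) / Γ(n/2). For n=9, r=1.5: 2187·π^4/280 ≈ 760.835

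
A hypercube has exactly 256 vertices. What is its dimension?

Since 2^n = 256, we have n = 8.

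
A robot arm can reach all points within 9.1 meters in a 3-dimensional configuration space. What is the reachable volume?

Volume = π^{3/2}·(9.1)^3/Γ(5/2) ≈ 3156.55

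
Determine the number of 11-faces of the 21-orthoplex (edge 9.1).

f_11(21-orthoplex) = 2^12 · (21 choose 12) = 1203937280.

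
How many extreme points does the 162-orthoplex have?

Number of vertices = 2n = 324.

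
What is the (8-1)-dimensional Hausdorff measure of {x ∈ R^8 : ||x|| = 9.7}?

S = n·V_n(r)/r = 8·V_8(9.7)/9.7 (volume-to-surface relation), giving 2.6235e+08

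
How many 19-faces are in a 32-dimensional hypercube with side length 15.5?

An n-cube has C(n,k)·2^(n-k) k-faces. Here C(32,19)·2^13 = 347373600·8192 = 2845684531200.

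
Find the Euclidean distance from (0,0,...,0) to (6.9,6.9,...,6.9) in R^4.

The space diagonal of an n-cube of side s is s√n. Here 6.9·√4 = 13.8.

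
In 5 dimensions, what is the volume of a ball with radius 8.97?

The n-ball volume is π^(n/2)·r^n/Γ(n/2+1). With n=5, r=8.97: V ≈ 305676.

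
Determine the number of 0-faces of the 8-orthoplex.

Each 0-face is the convex hull of 1 vertex, one chosen as ±e_i from each of 1 distinct axis: 2^1·C(8,1) = 16.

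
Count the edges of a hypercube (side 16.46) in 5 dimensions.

Each of the 2^5 = 32 vertices has degree 5; total edges = 5·2^5/2 = 80.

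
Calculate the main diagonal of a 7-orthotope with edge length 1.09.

||(1.09,1.09,...,1.09)|| = √(7)·1.09 ≈ 2.88387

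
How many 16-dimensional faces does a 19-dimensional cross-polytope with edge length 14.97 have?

Each 16-face is the convex hull of 17 vertices, one chosen as ±e_i from each of 17 distinct axes: 2^17·C(19,17) = 22413312.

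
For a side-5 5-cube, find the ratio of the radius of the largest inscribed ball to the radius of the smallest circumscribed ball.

Ratio = (s/2)/(s√5/2) = 5^(-1/2) ≈ 0.447214.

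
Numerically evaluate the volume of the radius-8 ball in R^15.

V_15(8) = π^(15/2) · (8)^15 / Γ(15/2 + 1) = 9007199254740992·π^7/2027025 ≈ 1.34208e+13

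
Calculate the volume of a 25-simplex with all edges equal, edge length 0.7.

V_25 = √(26) · 0.7^25 / (25! · 2^(25/2)) ≈ 7.61057e-33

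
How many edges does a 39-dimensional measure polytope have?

Each of the 2^39 = 549755813888 vertices has degree 39; total edges = 39·2^39/2 = 10720238370816.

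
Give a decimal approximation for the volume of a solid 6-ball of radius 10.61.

V_6(10.61) = π^(6/2) · (10.61)^6 / Γ(6/2 + 1) ≈ 7.37209e+06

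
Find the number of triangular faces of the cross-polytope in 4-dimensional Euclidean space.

Each 2-face is the convex hull of 3 vertices, one chosen as ±e_i from each of 3 distinct axes: 2^3·C(4,3) = 32.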